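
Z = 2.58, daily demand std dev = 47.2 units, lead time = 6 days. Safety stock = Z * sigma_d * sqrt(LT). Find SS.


Formula: SS = z * sigma_d * sqrt(LT)
sqrt(LT) = sqrt(6) = 2.4495
SS = 2.58 * 47.2 * 2.4495
SS = 298.3 units

298.3 units


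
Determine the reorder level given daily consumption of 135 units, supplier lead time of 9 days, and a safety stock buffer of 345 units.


Formula: ROP = (Daily Demand * Lead Time) + Safety Stock
Demand during lead time = 135 * 9 = 1215 units
ROP = 1215 + 345 = 1560 units

1560 units


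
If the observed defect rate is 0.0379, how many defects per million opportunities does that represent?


DPMO = defect_rate * 1000000 = 0.0379 * 1000000

37900


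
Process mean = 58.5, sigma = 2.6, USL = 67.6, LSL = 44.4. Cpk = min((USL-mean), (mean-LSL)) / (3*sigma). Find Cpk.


Cpu = (67.6 - 58.5) / (3 * 2.6) = 1.17
Cpl = (58.5 - 44.4) / (3 * 2.6) = 1.81
Cpk = min(1.17, 1.81) = 1.17

1.17


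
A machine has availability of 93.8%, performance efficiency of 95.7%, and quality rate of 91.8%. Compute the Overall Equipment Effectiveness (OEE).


Formula: OEE = Availability * Performance * Quality / 10000
A * P = 93.8% * 95.7% / 100 = 89.77%
OEE = 89.77% * 91.8% / 100 = 82.4%

82.4%


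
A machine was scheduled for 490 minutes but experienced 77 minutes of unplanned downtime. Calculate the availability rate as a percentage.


Formula: Availability = (Planned Time - Downtime) / Planned Time * 100
Uptime = 490 - 77 = 413 min
Availability = 413 / 490 * 100 = 84.3%

84.3%


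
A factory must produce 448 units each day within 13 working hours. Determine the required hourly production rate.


Formula: Production Rate = Daily Demand / Available Hours
Rate = 448 units/day / 13 hours/day
Rate = 34.5 units/hour

34.5 units/hour


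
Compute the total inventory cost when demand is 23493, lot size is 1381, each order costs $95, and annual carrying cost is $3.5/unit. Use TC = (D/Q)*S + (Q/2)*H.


TC = 23493/1381 * 95 + 1381/2 * 3.5

$4032.85


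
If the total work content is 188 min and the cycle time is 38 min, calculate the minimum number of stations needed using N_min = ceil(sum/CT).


Formula: N_min = ceil(Sum of Task Times / Cycle Time)
N_min = ceil(188 min / 38 min) = ceil(4.9474)
N_min = 5 stations

5


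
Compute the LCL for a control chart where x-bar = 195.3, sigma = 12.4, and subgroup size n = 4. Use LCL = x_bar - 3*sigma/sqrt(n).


LCL = 195.3 - 3 * 12.4 / sqrt(4)

176.7


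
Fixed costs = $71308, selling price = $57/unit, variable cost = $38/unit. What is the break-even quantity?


Formula: BEQ = Fixed Costs / (Price - Variable Cost)
Contribution margin = $57 - $38 = $19/unit
BEQ = ceil($71308 / $19/unit) = ceil(3753.05) = 3754 units

3754 units


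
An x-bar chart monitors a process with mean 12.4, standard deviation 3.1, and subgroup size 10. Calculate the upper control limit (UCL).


UCL = 12.4 + 3 * 3.1 / sqrt(10)

15.34


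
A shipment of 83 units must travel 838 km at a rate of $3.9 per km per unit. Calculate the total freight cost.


TC = dist * cost * units = 838 * 3.9 * 83 = $271260.60

$271260.60


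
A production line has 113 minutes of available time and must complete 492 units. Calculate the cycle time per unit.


Formula: CT = Available Time / Number of Units
CT = 113 min / 492 units
CT = 0.23 min/unit

0.23 min/unit


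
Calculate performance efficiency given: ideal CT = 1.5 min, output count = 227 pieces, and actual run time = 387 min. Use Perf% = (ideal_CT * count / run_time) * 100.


Formula: Performance = (Ideal CT * Total Count) / Run Time * 100
Ideal output time = 1.5 * 227 = 340.5 min
Performance = 340.5 / 387 * 100 = 88.0%

88.0%


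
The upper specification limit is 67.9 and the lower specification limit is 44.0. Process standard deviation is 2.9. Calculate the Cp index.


Cp = (67.9 - 44.0) / (6 * 2.9)

1.37


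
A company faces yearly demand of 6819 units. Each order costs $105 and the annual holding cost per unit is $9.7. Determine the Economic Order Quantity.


Formula: EOQ = sqrt(2 * D * S / H)
Numerator: 2 * 6819 * 105 = 1431990
2DS/H = 1431990 / 9.7 = 147627.8
EOQ = sqrt(147627.8) = 384.2 units

384.2 units


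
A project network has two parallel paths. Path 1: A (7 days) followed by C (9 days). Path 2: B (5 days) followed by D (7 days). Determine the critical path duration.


Path 1 = 7 + 9 = 16 days
Path 2 = 5 + 7 = 12 days
Duration = max(16, 12) = 16 days

16 days


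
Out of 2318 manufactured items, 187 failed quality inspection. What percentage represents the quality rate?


Formula: Quality Rate = Good Pieces / Total Pieces * 100
Good pieces = 2318 - 187 = 2131
QR = 2131 / 2318 * 100 = 91.9%

91.9%


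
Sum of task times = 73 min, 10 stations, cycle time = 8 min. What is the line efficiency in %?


Formula: Efficiency = Sum of Task Times / (N_stations * CT) * 100
Total station capacity = 10 stations * 8 min = 80 min
Efficiency = 73 / 80 * 100 = 91.3%

91.3%


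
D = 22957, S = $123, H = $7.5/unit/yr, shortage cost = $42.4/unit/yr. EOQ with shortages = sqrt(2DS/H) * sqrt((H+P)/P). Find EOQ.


Formula: EOQ* = sqrt(2DS/H) * sqrt((H+P)/P)
Base EOQ = sqrt(2*22957*123/7.5) = 867.75 units
Correction = sqrt((7.5+42.4)/42.4) = 1.08484
EOQ* = 867.75 * 1.08484 = 941.4 units

941.4 units


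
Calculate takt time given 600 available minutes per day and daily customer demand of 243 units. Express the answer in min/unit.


Formula: Takt Time = Available Production Time / Customer Demand
Takt = 600 min/day / 243 units/day
Takt = 2.47 min/unit

2.47 min/unit


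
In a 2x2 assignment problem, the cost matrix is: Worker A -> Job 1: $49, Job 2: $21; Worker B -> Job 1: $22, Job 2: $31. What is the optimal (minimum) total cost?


Option 1: A->1 + B->2 = $49 + $31 = $80
Option 2: A->2 + B->1 = $21 + $22 = $43
Min cost = min($80, $43) = $43

$43


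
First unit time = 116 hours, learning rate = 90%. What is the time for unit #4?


Formula: T_n = T_1 * (learning_rate)^(log2(n)) where learning_rate = rate/100
Doublings = log2(4) = 2
T_n = 116 * 0.9^2
T_n = 116 * 0.81 = 94.0 hours

94.0 hours


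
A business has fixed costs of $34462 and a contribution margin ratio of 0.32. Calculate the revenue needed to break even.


Formula: BER = Fixed Costs / Contribution Margin Ratio
BER = $34462 / 0.32
BER = $107693.75 (to the nearest cent)

$107693.75


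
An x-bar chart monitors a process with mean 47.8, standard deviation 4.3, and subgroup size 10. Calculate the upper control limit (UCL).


UCL = 47.8 + 3 * 4.3 / sqrt(10)

51.88


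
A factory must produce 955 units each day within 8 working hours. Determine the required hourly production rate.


Formula: Production Rate = Daily Demand / Available Hours
Rate = 955 units/day / 8 hours/day
Rate = 119.4 units/hour

119.4 units/hour


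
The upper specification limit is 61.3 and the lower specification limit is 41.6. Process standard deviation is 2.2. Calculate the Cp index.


Cp = (61.3 - 41.6) / (6 * 2.2)

1.49


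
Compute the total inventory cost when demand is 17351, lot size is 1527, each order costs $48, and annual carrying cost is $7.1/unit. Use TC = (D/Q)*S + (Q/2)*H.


TC = 17351/1527 * 48 + 1527/2 * 7.1

$5966.26


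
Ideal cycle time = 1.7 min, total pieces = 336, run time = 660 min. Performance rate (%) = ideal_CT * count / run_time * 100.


Formula: Performance = (Ideal CT * Total Count) / Run Time * 100
Ideal output time = 1.7 * 336 = 571.2 min
Performance = 571.2 / 660 * 100 = 86.5%

86.5%


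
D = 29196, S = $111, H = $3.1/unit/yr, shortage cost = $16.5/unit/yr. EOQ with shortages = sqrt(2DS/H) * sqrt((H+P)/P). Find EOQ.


Formula: EOQ* = sqrt(2DS/H) * sqrt((H+P)/P)
Base EOQ = sqrt(2*29196*111/3.1) = 1445.96 units
Correction = sqrt((3.1+16.5)/16.5) = 1.0899
EOQ* = 1445.96 * 1.0899 = 1576.0 units

1576.0 units


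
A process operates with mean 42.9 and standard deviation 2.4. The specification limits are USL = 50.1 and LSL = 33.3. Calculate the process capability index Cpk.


Cpu = (50.1 - 42.9) / (3 * 2.4) = 1.0
Cpl = (42.9 - 33.3) / (3 * 2.4) = 1.33
Cpk = min(1.0, 1.33) = 1.0

1.0


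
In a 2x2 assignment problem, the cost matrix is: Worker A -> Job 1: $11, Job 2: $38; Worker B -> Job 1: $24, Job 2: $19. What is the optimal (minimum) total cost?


Option 1: A->1 + B->2 = $11 + $19 = $30
Option 2: A->2 + B->1 = $38 + $24 = $62
Min cost = min($30, $62) = $30

$30


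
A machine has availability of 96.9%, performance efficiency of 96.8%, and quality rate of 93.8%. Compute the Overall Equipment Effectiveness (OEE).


Formula: OEE = Availability * Performance * Quality / 10000
A * P = 96.9% * 96.8% / 100 = 93.8%
OEE = 93.8% * 93.8% / 100 = 88.0%

88.0%


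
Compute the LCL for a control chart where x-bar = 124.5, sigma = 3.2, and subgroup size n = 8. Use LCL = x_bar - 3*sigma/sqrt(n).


LCL = 124.5 - 3 * 3.2 / sqrt(8)

121.11


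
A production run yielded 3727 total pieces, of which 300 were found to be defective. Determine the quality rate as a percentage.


Formula: Quality Rate = Good Pieces / Total Pieces * 100
Good pieces = 3727 - 300 = 3427
QR = 3427 / 3727 * 100 = 92.0%

92.0%


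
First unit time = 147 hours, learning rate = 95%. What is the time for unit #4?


Formula: T_n = T_1 * (learning_rate)^(log2(n)) where learning_rate = rate/100
Doublings = log2(4) = 2
T_n = 147 * 0.95^2
T_n = 147 * 0.9025 = 132.7 hours

132.7 hours


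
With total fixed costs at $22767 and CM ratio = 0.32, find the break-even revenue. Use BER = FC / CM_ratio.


Formula: BER = Fixed Costs / Contribution Margin Ratio
BER = $22767 / 0.32
BER = $71146.88 (to the nearest cent)

$71146.88


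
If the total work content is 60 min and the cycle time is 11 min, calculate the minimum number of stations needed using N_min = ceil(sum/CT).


Formula: N_min = ceil(Sum of Task Times / Cycle Time)
N_min = ceil(60 min / 11 min) = ceil(5.4545)
N_min = 6 stations

6


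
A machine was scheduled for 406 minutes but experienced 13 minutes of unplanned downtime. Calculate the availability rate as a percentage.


Formula: Availability = (Planned Time - Downtime) / Planned Time * 100
Uptime = 406 - 13 = 393 min
Availability = 393 / 406 * 100 = 96.8%

96.8%


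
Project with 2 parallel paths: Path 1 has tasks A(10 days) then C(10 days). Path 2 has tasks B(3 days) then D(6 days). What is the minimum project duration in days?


Path 1 = 10 + 10 = 20 days
Path 2 = 3 + 6 = 9 days
Duration = max(20, 9) = 20 days

20 days


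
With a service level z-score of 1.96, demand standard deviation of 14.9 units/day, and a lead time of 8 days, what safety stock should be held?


Formula: SS = z * sigma_d * sqrt(LT)
sqrt(LT) = sqrt(8) = 2.8284
SS = 1.96 * 14.9 * 2.8284
SS = 82.6 units

82.6 units


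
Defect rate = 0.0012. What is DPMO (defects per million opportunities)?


DPMO = defect_rate * 1000000 = 0.0012 * 1000000

1200


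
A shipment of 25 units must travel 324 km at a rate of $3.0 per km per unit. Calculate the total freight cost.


TC = dist * cost * units = 324 * 3.0 * 25 = $24300.00

$24300.00


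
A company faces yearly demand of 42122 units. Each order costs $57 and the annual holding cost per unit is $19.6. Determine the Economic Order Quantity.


Formula: EOQ = sqrt(2 * D * S / H)
Numerator: 2 * 42122 * 57 = 4801908
2DS/H = 4801908 / 19.6 = 244995.3
EOQ = sqrt(244995.3) = 495.0 units

495.0 units


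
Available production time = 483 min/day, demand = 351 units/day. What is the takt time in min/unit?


Formula: Takt Time = Available Production Time / Customer Demand
Takt = 483 min/day / 351 units/day
Takt = 1.38 min/unit

1.38 min/unit


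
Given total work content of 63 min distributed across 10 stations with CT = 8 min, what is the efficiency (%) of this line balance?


Formula: Efficiency = Sum of Task Times / (N_stations * CT) * 100
Total station capacity = 10 stations * 8 min = 80 min
Efficiency = 63 / 80 * 100 = 78.8%

78.8%


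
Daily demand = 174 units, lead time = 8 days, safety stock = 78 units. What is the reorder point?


Formula: ROP = (Daily Demand * Lead Time) + Safety Stock
Demand during lead time = 174 * 8 = 1392 units
ROP = 1392 + 78 = 1470 units

1470 units


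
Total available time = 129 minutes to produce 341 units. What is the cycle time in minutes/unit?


Formula: CT = Available Time / Number of Units
CT = 129 min / 341 units
CT = 0.38 min/unit

0.38 min/unit


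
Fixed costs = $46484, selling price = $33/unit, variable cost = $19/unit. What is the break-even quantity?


Formula: BEQ = Fixed Costs / (Price - Variable Cost)
Contribution margin = $33 - $19 = $14/unit
BEQ = ceil($46484 / $14/unit) = ceil(3320.29) = 3321 units

3321 units


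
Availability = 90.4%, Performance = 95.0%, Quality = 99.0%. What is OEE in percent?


Formula: OEE = Availability * Performance * Quality / 10000
A * P = 90.4% * 95.0% / 100 = 85.88%
OEE = 85.88% * 99.0% / 100 = 85.0%

85.0%


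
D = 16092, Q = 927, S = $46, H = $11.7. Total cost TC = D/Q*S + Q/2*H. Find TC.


TC = 16092/927 * 46 + 927/2 * 11.7

$6221.47


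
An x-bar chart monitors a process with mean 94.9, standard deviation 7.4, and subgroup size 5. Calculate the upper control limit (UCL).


UCL = 94.9 + 3 * 7.4 / sqrt(5)

104.83


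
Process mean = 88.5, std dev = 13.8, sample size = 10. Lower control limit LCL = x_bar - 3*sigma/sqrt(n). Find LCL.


LCL = 88.5 - 3 * 13.8 / sqrt(10)

75.41


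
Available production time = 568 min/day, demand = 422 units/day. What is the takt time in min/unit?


Formula: Takt Time = Available Production Time / Customer Demand
Takt = 568 min/day / 422 units/day
Takt = 1.35 min/unit

1.35 min/unit


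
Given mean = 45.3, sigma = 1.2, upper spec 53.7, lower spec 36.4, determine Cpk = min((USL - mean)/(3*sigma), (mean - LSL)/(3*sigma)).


Cpu = (53.7 - 45.3) / (3 * 1.2) = 2.33
Cpl = (45.3 - 36.4) / (3 * 1.2) = 2.47
Cpk = min(2.33, 2.47) = 2.33

2.33


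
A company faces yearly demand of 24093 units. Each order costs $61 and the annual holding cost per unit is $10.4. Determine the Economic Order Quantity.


Formula: EOQ = sqrt(2 * D * S / H)
Numerator: 2 * 24093 * 61 = 2939346
2DS/H = 2939346 / 10.4 = 282629.4
EOQ = sqrt(282629.4) = 531.6 units

531.6 units


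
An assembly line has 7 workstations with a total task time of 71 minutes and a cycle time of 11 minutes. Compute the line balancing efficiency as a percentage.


Formula: Efficiency = Sum of Task Times / (N_stations * CT) * 100
Total station capacity = 7 stations * 11 min = 77 min
Efficiency = 71 / 77 * 100 = 92.2%

92.2%


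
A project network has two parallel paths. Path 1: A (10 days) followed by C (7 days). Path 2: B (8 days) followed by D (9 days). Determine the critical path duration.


Path 1 = 10 + 7 = 17 days
Path 2 = 8 + 9 = 17 days
Duration = max(17, 17) = 17 days

17 days


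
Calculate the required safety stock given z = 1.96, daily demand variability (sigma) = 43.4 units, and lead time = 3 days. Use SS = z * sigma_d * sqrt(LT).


Formula: SS = z * sigma_d * sqrt(LT)
sqrt(LT) = sqrt(3) = 1.7321
SS = 1.96 * 43.4 * 1.7321
SS = 147.3 units

147.3 units


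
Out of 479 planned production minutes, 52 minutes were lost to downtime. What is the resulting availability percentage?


Formula: Availability = (Planned Time - Downtime) / Planned Time * 100
Uptime = 479 - 52 = 427 min
Availability = 427 / 479 * 100 = 89.1%

89.1%


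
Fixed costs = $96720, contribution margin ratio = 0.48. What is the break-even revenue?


Formula: BER = Fixed Costs / Contribution Margin Ratio
BER = $96720 / 0.48
BER = $201500.00 (to the nearest cent)

$201500.00


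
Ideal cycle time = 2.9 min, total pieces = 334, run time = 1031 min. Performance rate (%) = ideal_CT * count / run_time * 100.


Formula: Performance = (Ideal CT * Total Count) / Run Time * 100
Ideal output time = 2.9 * 334 = 968.6 min
Performance = 968.6 / 1031 * 100 = 93.9%

93.9%


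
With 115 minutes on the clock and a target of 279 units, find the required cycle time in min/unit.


Formula: CT = Available Time / Number of Units
CT = 115 min / 279 units
CT = 0.41 min/unit

0.41 min/unit


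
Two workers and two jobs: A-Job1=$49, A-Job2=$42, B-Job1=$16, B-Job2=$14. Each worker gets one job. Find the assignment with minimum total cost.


Option 1: A->1 + B->2 = $49 + $14 = $63
Option 2: A->2 + B->1 = $42 + $16 = $58
Min cost = min($63, $58) = $58

$58


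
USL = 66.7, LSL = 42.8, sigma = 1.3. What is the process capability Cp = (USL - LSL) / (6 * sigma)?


Cp = (66.7 - 42.8) / (6 * 1.3)

3.06


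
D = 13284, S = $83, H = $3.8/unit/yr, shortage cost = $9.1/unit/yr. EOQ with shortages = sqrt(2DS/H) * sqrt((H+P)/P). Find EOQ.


Formula: EOQ* = sqrt(2DS/H) * sqrt((H+P)/P)
Base EOQ = sqrt(2*13284*83/3.8) = 761.77 units
Correction = sqrt((3.8+9.1)/9.1) = 1.19062
EOQ* = 761.77 * 1.19062 = 907.0 units

907.0 units


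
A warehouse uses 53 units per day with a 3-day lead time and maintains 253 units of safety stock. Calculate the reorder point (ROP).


Formula: ROP = (Daily Demand * Lead Time) + Safety Stock
Demand during lead time = 53 * 3 = 159 units
ROP = 159 + 253 = 412 units

412 units


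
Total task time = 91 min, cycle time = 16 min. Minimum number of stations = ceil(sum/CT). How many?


Formula: N_min = ceil(Sum of Task Times / Cycle Time)
N_min = ceil(91 min / 16 min) = ceil(5.6875)
N_min = 6 stations

6


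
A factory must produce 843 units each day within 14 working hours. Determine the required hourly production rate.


Formula: Production Rate = Daily Demand / Available Hours
Rate = 843 units/day / 14 hours/day
Rate = 60.2 units/hour

60.2 units/hour


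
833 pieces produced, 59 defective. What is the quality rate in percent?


Formula: Quality Rate = Good Pieces / Total Pieces * 100
Good pieces = 833 - 59 = 774
QR = 774 / 833 * 100 = 92.9%

92.9%


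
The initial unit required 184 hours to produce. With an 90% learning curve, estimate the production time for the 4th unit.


Formula: T_n = T_1 * (learning_rate)^(log2(n)) where learning_rate = rate/100
Doublings = log2(4) = 2
T_n = 184 * 0.9^2
T_n = 184 * 0.81 = 149.0 hours

149.0 hours


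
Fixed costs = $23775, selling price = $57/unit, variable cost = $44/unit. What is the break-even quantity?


Formula: BEQ = Fixed Costs / (Price - Variable Cost)
Contribution margin = $57 - $44 = $13/unit
BEQ = ceil($23775 / $13/unit) = ceil(1828.85) = 1829 units

1829 units


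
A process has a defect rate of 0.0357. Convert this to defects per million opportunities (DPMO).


DPMO = defect_rate * 1000000 = 0.0357 * 1000000

35700


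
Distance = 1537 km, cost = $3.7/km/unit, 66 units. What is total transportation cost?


TC = dist * cost * units = 1537 * 3.7 * 66 = $375335.40

$375335.40


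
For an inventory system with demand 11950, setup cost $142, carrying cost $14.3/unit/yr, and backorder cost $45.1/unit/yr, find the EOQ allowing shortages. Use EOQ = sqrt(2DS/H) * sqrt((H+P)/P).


Formula: EOQ* = sqrt(2DS/H) * sqrt((H+P)/P)
Base EOQ = sqrt(2*11950*142/14.3) = 487.16 units
Correction = sqrt((14.3+45.1)/45.1) = 1.14764
EOQ* = 487.16 * 1.14764 = 559.1 units

559.1 units


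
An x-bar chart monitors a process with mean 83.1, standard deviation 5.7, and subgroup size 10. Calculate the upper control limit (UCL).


UCL = 83.1 + 3 * 5.7 / sqrt(10)

88.51


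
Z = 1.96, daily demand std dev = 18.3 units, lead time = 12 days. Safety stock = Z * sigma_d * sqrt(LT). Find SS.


Formula: SS = z * sigma_d * sqrt(LT)
sqrt(LT) = sqrt(12) = 3.4641
SS = 1.96 * 18.3 * 3.4641
SS = 124.3 units

124.3 units


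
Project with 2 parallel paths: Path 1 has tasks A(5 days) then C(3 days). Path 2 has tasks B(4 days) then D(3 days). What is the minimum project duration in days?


Path 1 = 5 + 3 = 8 days
Path 2 = 4 + 3 = 7 days
Duration = max(8, 7) = 8 days

8 days


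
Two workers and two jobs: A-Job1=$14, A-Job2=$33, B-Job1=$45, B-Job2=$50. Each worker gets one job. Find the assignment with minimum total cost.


Option 1: A->1 + B->2 = $14 + $50 = $64
Option 2: A->2 + B->1 = $33 + $45 = $78
Min cost = min($64, $78) = $64

$64


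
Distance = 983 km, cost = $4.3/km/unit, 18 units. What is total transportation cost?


TC = dist * cost * units = 983 * 4.3 * 18 = $76084.20

$76084.20


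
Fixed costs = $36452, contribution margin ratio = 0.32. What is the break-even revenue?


Formula: BER = Fixed Costs / Contribution Margin Ratio
BER = $36452 / 0.32
BER = $113912.50 (to the nearest cent)

$113912.50


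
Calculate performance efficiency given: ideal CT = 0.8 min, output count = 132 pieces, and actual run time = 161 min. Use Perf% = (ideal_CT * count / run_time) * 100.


Formula: Performance = (Ideal CT * Total Count) / Run Time * 100
Ideal output time = 0.8 * 132 = 105.6 min
Performance = 105.6 / 161 * 100 = 65.6%

65.6%


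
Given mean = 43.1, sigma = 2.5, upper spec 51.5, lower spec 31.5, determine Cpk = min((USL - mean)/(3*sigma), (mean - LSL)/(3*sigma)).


Cpu = (51.5 - 43.1) / (3 * 2.5) = 1.12
Cpl = (43.1 - 31.5) / (3 * 2.5) = 1.55
Cpk = min(1.12, 1.55) = 1.12

1.12


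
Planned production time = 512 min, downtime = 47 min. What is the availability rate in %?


Formula: Availability = (Planned Time - Downtime) / Planned Time * 100
Uptime = 512 - 47 = 465 min
Availability = 465 / 512 * 100 = 90.8%

90.8%


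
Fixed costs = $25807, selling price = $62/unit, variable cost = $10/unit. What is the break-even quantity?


Formula: BEQ = Fixed Costs / (Price - Variable Cost)
Contribution margin = $62 - $10 = $52/unit
BEQ = ceil($25807 / $52/unit) = ceil(496.29) = 497 units

497 units


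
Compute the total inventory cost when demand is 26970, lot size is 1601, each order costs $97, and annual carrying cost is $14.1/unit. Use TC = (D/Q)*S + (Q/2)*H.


TC = 26970/1601 * 97 + 1601/2 * 14.1

$12921.08


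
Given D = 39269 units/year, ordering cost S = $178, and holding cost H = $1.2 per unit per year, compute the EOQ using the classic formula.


Formula: EOQ = sqrt(2 * D * S / H)
Numerator: 2 * 39269 * 178 = 13979764
2DS/H = 13979764 / 1.2 = 11649803.3
EOQ = sqrt(11649803.3) = 3413.2 units

3413.2 units


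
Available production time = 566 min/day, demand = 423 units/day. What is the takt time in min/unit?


Formula: Takt Time = Available Production Time / Customer Demand
Takt = 566 min/day / 423 units/day
Takt = 1.34 min/unit

1.34 min/unit


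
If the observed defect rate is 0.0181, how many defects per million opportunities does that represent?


DPMO = defect_rate * 1000000 = 0.0181 * 1000000

18100


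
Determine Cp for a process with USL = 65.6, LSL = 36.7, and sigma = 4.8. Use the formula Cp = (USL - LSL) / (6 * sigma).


Cp = (65.6 - 36.7) / (6 * 4.8)

1.0


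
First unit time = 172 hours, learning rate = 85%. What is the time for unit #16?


Formula: T_n = T_1 * (learning_rate)^(log2(n)) where learning_rate = rate/100
Doublings = log2(16) = 4
T_n = 172 * 0.85^4
T_n = 172 * 0.522 = 89.8 hours

89.8 hours


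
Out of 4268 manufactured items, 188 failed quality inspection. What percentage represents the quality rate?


Formula: Quality Rate = Good Pieces / Total Pieces * 100
Good pieces = 4268 - 188 = 4080
QR = 4080 / 4268 * 100 = 95.6%

95.6%


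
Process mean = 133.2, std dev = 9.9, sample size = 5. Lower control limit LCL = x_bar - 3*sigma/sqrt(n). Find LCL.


LCL = 133.2 - 3 * 9.9 / sqrt(5)

119.92


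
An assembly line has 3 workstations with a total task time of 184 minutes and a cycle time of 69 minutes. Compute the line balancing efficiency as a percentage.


Formula: Efficiency = Sum of Task Times / (N_stations * CT) * 100
Total station capacity = 3 stations * 69 min = 207 min
Efficiency = 184 / 207 * 100 = 88.9%

88.9%


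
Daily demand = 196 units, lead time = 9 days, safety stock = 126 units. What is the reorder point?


Formula: ROP = (Daily Demand * Lead Time) + Safety Stock
Demand during lead time = 196 * 9 = 1764 units
ROP = 1764 + 126 = 1890 units

1890 units


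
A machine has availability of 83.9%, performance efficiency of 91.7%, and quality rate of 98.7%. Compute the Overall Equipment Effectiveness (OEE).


Formula: OEE = Availability * Performance * Quality / 10000
A * P = 83.9% * 91.7% / 100 = 76.94%
OEE = 76.94% * 98.7% / 100 = 75.9%

75.9%


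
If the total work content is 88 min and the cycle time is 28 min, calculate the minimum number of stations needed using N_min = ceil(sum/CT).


Formula: N_min = ceil(Sum of Task Times / Cycle Time)
N_min = ceil(88 min / 28 min) = ceil(3.1429)
N_min = 4 stations

4


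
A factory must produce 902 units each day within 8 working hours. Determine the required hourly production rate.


Formula: Production Rate = Daily Demand / Available Hours
Rate = 902 units/day / 8 hours/day
Rate = 112.8 units/hour

112.8 units/hour


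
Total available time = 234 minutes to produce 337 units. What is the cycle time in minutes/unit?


Formula: CT = Available Time / Number of Units
CT = 234 min / 337 units
CT = 0.69 min/unit

0.69 min/unit


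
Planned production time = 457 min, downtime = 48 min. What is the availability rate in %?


Formula: Availability = (Planned Time - Downtime) / Planned Time * 100
Uptime = 457 - 48 = 409 min
Availability = 409 / 457 * 100 = 89.5%

89.5%


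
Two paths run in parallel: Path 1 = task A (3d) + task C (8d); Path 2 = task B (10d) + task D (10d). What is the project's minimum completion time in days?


Path 1 = 3 + 8 = 11 days
Path 2 = 10 + 10 = 20 days
Duration = max(11, 20) = 20 days

20 days


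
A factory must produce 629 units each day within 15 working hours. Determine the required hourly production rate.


Formula: Production Rate = Daily Demand / Available Hours
Rate = 629 units/day / 15 hours/day
Rate = 41.9 units/hour

41.9 units/hour


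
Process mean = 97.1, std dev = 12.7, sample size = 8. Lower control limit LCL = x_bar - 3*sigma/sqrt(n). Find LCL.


LCL = 97.1 - 3 * 12.7 / sqrt(8)

83.63


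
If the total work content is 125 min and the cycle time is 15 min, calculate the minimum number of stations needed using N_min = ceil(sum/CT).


Formula: N_min = ceil(Sum of Task Times / Cycle Time)
N_min = ceil(125 min / 15 min) = ceil(8.3333)
N_min = 9 stations

9


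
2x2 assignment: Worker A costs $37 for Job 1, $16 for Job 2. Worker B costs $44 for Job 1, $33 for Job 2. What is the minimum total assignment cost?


Option 1: A->1 + B->2 = $37 + $33 = $70
Option 2: A->2 + B->1 = $16 + $44 = $60
Min cost = min($70, $60) = $60

$60


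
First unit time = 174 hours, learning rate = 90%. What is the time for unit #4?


Formula: T_n = T_1 * (learning_rate)^(log2(n)) where learning_rate = rate/100
Doublings = log2(4) = 2
T_n = 174 * 0.9^2
T_n = 174 * 0.81 = 140.9 hours

140.9 hours


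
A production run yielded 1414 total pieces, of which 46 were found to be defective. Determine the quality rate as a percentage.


Formula: Quality Rate = Good Pieces / Total Pieces * 100
Good pieces = 1414 - 46 = 1368
QR = 1368 / 1414 * 100 = 96.7%

96.7%


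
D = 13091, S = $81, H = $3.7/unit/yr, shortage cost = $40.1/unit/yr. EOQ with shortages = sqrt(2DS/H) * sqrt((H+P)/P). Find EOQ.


Formula: EOQ* = sqrt(2DS/H) * sqrt((H+P)/P)
Base EOQ = sqrt(2*13091*81/3.7) = 757.08 units
Correction = sqrt((3.7+40.1)/40.1) = 1.04512
EOQ* = 757.08 * 1.04512 = 791.2 units

791.2 units


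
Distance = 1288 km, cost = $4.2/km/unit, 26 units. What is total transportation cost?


TC = dist * cost * units = 1288 * 4.2 * 26 = $140649.60

$140649.60


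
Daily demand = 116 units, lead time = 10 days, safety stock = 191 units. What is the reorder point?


Formula: ROP = (Daily Demand * Lead Time) + Safety Stock
Demand during lead time = 116 * 10 = 1160 units
ROP = 1160 + 191 = 1351 units

1351 units


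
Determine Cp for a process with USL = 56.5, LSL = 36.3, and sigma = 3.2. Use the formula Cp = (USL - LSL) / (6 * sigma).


Cp = (56.5 - 36.3) / (6 * 3.2)

1.05


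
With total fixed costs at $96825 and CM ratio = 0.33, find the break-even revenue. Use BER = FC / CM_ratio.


Formula: BER = Fixed Costs / Contribution Margin Ratio
BER = $96825 / 0.33
BER = $293409.09 (to the nearest cent)

$293409.09


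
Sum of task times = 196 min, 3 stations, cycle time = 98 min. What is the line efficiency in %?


Formula: Efficiency = Sum of Task Times / (N_stations * CT) * 100
Total station capacity = 3 stations * 98 min = 294 min
Efficiency = 196 / 294 * 100 = 66.7%

66.7%


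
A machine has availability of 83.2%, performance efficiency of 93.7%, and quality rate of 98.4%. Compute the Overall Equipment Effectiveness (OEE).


Formula: OEE = Availability * Performance * Quality / 10000
A * P = 83.2% * 93.7% / 100 = 77.96%
OEE = 77.96% * 98.4% / 100 = 76.7%

76.7%


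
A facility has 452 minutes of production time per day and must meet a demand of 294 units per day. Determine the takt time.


Formula: Takt Time = Available Production Time / Customer Demand
Takt = 452 min/day / 294 units/day
Takt = 1.54 min/unit

1.54 min/unit


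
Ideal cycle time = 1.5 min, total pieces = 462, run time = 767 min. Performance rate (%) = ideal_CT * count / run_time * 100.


Formula: Performance = (Ideal CT * Total Count) / Run Time * 100
Ideal output time = 1.5 * 462 = 693.0 min
Performance = 693.0 / 767 * 100 = 90.4%

90.4%


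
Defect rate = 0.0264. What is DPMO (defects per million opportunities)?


DPMO = defect_rate * 1000000 = 0.0264 * 1000000

26400


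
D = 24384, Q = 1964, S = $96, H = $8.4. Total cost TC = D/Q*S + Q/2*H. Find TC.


TC = 24384/1964 * 96 + 1964/2 * 8.4

$9440.69


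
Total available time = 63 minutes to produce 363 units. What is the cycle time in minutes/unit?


Formula: CT = Available Time / Number of Units
CT = 63 min / 363 units
CT = 0.17 min/unit

0.17 min/unit


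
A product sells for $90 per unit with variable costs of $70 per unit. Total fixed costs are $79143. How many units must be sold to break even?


Formula: BEQ = Fixed Costs / (Price - Variable Cost)
Contribution margin = $90 - $70 = $20/unit
BEQ = ceil($79143 / $20/unit) = ceil(3957.15) = 3958 units

3958 units


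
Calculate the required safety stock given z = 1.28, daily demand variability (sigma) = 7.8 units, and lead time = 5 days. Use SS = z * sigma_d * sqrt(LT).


Formula: SS = z * sigma_d * sqrt(LT)
sqrt(LT) = sqrt(5) = 2.2361
SS = 1.28 * 7.8 * 2.2361
SS = 22.3 units

22.3 units


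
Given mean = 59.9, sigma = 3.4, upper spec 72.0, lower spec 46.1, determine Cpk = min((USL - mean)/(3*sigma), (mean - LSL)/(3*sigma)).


Cpu = (72.0 - 59.9) / (3 * 3.4) = 1.19
Cpl = (59.9 - 46.1) / (3 * 3.4) = 1.35
Cpk = min(1.19, 1.35) = 1.19

1.19


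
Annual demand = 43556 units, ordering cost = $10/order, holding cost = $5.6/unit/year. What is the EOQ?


Formula: EOQ = sqrt(2 * D * S / H)
Numerator: 2 * 43556 * 10 = 871120
2DS/H = 871120 / 5.6 = 155557.1
EOQ = sqrt(155557.1) = 394.4 units

394.4 units


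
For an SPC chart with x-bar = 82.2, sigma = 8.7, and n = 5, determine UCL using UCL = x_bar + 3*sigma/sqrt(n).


UCL = 82.2 + 3 * 8.7 / sqrt(5)

93.87


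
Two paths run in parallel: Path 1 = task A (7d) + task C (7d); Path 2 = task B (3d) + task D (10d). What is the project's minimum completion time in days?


Path 1 = 7 + 7 = 14 days
Path 2 = 3 + 10 = 13 days
Duration = max(14, 13) = 14 days

14 days


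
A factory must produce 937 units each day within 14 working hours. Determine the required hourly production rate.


Formula: Production Rate = Daily Demand / Available Hours
Rate = 937 units/day / 14 hours/day
Rate = 66.9 units/hour

66.9 units/hour


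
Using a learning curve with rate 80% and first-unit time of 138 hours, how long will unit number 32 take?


Formula: T_n = T_1 * (learning_rate)^(log2(n)) where learning_rate = rate/100
Doublings = log2(32) = 5
T_n = 138 * 0.8^5
T_n = 138 * 0.3277 = 45.2 hours

45.2 hours


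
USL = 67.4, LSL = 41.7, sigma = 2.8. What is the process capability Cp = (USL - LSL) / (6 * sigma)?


Cp = (67.4 - 41.7) / (6 * 2.8)

1.53


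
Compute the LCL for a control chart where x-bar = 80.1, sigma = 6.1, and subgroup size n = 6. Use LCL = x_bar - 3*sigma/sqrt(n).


LCL = 80.1 - 3 * 6.1 / sqrt(6)

72.63


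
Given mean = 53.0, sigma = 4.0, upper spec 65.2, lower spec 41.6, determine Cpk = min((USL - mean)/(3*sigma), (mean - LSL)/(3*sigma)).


Cpu = (65.2 - 53.0) / (3 * 4.0) = 1.02
Cpl = (53.0 - 41.6) / (3 * 4.0) = 0.95
Cpk = min(1.02, 0.95) = 0.95

0.95


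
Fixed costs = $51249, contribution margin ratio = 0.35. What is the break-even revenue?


Formula: BER = Fixed Costs / Contribution Margin Ratio
BER = $51249 / 0.35
BER = $146425.71 (to the nearest cent)

$146425.71


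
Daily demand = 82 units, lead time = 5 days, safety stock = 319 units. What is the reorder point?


Formula: ROP = (Daily Demand * Lead Time) + Safety Stock
Demand during lead time = 82 * 5 = 410 units
ROP = 410 + 319 = 729 units

729 units


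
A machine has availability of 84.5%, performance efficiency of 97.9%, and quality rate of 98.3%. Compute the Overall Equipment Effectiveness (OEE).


Formula: OEE = Availability * Performance * Quality / 10000
A * P = 84.5% * 97.9% / 100 = 82.73%
OEE = 82.73% * 98.3% / 100 = 81.3%

81.3%


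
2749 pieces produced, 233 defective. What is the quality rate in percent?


Formula: Quality Rate = Good Pieces / Total Pieces * 100
Good pieces = 2749 - 233 = 2516
QR = 2516 / 2749 * 100 = 91.5%

91.5%


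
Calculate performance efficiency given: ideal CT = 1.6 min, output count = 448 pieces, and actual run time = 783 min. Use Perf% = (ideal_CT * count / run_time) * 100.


Formula: Performance = (Ideal CT * Total Count) / Run Time * 100
Ideal output time = 1.6 * 448 = 716.8 min
Performance = 716.8 / 783 * 100 = 91.5%

91.5%


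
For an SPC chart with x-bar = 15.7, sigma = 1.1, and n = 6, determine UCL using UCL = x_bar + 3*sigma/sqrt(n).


UCL = 15.7 + 3 * 1.1 / sqrt(6)

17.05


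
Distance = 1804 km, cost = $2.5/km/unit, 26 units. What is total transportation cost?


TC = dist * cost * units = 1804 * 2.5 * 26 = $117260.00

$117260.00


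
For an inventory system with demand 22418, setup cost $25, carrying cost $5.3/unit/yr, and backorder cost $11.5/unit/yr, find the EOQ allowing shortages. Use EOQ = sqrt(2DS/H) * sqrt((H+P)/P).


Formula: EOQ* = sqrt(2DS/H) * sqrt((H+P)/P)
Base EOQ = sqrt(2*22418*25/5.3) = 459.88 units
Correction = sqrt((5.3+11.5)/11.5) = 1.20866
EOQ* = 459.88 * 1.20866 = 555.8 units

555.8 units


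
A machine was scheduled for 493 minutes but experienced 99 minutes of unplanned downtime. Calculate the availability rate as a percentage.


Formula: Availability = (Planned Time - Downtime) / Planned Time * 100
Uptime = 493 - 99 = 394 min
Availability = 394 / 493 * 100 = 79.9%

79.9%


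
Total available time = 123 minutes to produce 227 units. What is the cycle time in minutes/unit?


Formula: CT = Available Time / Number of Units
CT = 123 min / 227 units
CT = 0.54 min/unit

0.54 min/unit


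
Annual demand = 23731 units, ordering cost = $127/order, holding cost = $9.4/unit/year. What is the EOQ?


Formula: EOQ = sqrt(2 * D * S / H)
Numerator: 2 * 23731 * 127 = 6027674
2DS/H = 6027674 / 9.4 = 641241.9
EOQ = sqrt(641241.9) = 800.8 units

800.8 units


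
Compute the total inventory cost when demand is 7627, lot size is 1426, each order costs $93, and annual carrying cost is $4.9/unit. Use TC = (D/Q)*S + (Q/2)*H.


TC = 7627/1426 * 93 + 1426/2 * 4.9

$3991.11


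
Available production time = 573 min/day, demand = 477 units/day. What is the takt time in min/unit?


Formula: Takt Time = Available Production Time / Customer Demand
Takt = 573 min/day / 477 units/day
Takt = 1.2 min/unit

1.2 min/unit


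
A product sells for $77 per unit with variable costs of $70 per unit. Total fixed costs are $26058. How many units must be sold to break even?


Formula: BEQ = Fixed Costs / (Price - Variable Cost)
Contribution margin = $77 - $70 = $7/unit
BEQ = ceil($26058 / $7/unit) = ceil(3722.57) = 3723 units

3723 units


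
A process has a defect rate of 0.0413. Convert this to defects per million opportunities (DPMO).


DPMO = defect_rate * 1000000 = 0.0413 * 1000000

41300


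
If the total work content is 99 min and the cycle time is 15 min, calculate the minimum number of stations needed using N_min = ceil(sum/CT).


Formula: N_min = ceil(Sum of Task Times / Cycle Time)
N_min = ceil(99 min / 15 min) = ceil(6.6)
N_min = 7 stations

7


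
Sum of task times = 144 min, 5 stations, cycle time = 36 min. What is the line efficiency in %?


Formula: Efficiency = Sum of Task Times / (N_stations * CT) * 100
Total station capacity = 5 stations * 36 min = 180 min
Efficiency = 144 / 180 * 100 = 80.0%

80.0%


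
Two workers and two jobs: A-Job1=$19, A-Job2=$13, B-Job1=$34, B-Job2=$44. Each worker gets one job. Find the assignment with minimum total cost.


Option 1: A->1 + B->2 = $19 + $44 = $63
Option 2: A->2 + B->1 = $13 + $34 = $47
Min cost = min($63, $47) = $47

$47


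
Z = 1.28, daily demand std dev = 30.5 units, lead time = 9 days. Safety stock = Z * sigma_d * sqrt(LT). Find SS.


Formula: SS = z * sigma_d * sqrt(LT)
sqrt(LT) = sqrt(9) = 3.0
SS = 1.28 * 30.5 * 3.0
SS = 117.1 units

117.1 units


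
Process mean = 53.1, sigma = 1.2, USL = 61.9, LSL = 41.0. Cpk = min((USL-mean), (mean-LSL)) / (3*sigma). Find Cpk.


Cpu = (61.9 - 53.1) / (3 * 1.2) = 2.44
Cpl = (53.1 - 41.0) / (3 * 1.2) = 3.36
Cpk = min(2.44, 3.36) = 2.44

2.44


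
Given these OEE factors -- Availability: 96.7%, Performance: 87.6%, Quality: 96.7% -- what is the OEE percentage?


Formula: OEE = Availability * Performance * Quality / 10000
A * P = 96.7% * 87.6% / 100 = 84.71%
OEE = 84.71% * 96.7% / 100 = 81.9%

81.9%


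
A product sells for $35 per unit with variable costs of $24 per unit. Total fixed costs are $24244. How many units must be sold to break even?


Formula: BEQ = Fixed Costs / (Price - Variable Cost)
Contribution margin = $35 - $24 = $11/unit
BEQ = ceil($24244 / $11/unit) = ceil(2204.0) = 2204 units

2204 units


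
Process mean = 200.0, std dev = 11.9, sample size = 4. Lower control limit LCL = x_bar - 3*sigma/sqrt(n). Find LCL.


LCL = 200.0 - 3 * 11.9 / sqrt(4)

182.15


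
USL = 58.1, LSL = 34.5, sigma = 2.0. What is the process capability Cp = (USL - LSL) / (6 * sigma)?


Cp = (58.1 - 34.5) / (6 * 2.0)

1.97


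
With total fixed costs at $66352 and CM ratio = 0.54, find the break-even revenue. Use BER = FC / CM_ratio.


Formula: BER = Fixed Costs / Contribution Margin Ratio
BER = $66352 / 0.54
BER = $122874.07 (to the nearest cent)

$122874.07


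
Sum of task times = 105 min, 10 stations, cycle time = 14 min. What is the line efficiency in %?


Formula: Efficiency = Sum of Task Times / (N_stations * CT) * 100
Total station capacity = 10 stations * 14 min = 140 min
Efficiency = 105 / 140 * 100 = 75.0%

75.0%


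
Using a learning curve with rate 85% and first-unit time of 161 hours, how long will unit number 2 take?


Formula: T_n = T_1 * (learning_rate)^(log2(n)) where learning_rate = rate/100
Doublings = log2(2) = 1
T_n = 161 * 0.85^1
T_n = 161 * 0.85 = 136.9 hours

136.9 hours


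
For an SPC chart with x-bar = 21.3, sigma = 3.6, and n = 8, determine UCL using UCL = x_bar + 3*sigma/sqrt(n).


UCL = 21.3 + 3 * 3.6 / sqrt(8)

25.12


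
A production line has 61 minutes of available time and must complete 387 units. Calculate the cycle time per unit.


Formula: CT = Available Time / Number of Units
CT = 61 min / 387 units
CT = 0.16 min/unit

0.16 min/unit
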